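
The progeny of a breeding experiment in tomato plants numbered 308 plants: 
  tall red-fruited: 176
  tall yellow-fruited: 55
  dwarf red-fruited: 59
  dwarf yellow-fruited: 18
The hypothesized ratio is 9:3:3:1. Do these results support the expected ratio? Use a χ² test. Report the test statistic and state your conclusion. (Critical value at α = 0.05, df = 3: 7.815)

Total ratio parts = 16. Expected numbers out of 308:
  tall red-fruited: 308 × 9/16 = 173.25
  tall yellow-fruited: 308 × 3/16 = 57.75
  dwarf red-fruited: 308 × 3/16 = 57.75
  dwarf yellow-fruited: 308 × 1/16 = 19.25
χ² = Σ (O − E)² / E
  tall red-fruited: (176 − 173.25)² / 173.25 = 0.0437
  tall yellow-fruited: (55 − 57.75)² / 57.75 = 0.1310
  dwarf red-fruited: (59 − 57.75)² / 57.75 = 0.0271
  dwarf yellow-fruited: (18 − 19.25)² / 19.25 = 0.0812
χ² = 0.0437 + 0.1310 + 0.0271 + 0.0812 = 0.283
Degrees of freedom = 4 − 1 = 3; critical value at α = 0.05 is 7.815.
Since 0.283 < 7.815, we fail to reject the null hypothesis — the data are consistent with the 9:3:3:1 ratio.

0.283; consistent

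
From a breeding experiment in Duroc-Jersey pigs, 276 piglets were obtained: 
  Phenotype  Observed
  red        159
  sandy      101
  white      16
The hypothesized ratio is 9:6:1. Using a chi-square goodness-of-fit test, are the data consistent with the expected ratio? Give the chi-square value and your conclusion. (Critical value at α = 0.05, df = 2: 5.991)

0.242; consistent

Expected counts for N = 276 under a 9:6:1 ratio (total parts = 16):
  red: 276 × 9/16 = 155.25
  sandy: 276 × 6/16 = 103.5
  white: 276 × 1/16 = 17.25
χ² = Σ (O − E)² / E
  red: (159 − 155.25)² / 155.25 = 0.0906
  sandy: (101 − 103.5)² / 103.5 = 0.0604
  white: (16 − 17.25)² / 17.25 = 0.0906
χ² = 0.0906 + 0.0604 + 0.0906 = 0.2416 ≈ 0.242
Degrees of freedom = 3 − 1 = 2; critical value at α = 0.05 is 5.991.
Since 0.242 < 5.991, we fail to reject the null hypothesis — the data are consistent with the 9:6:1 ratio.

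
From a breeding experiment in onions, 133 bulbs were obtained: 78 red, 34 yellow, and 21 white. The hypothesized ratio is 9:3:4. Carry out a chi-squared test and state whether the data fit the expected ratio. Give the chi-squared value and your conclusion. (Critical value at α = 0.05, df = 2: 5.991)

7.942; not consistent

The 9:3:4 ratio has 16 parts, so with N = 133 the expected counts are:
  red: 133 × 9/16 = 74.8125
  yellow: 133 × 3/16 = 24.9375
  white: 133 × 4/16 = 33.25
χ² = Σ (O − E)² / E
  red: (78 − 74.8125)² / 74.8125 = 0.1358
  yellow: (34 − 24.9375)² / 24.9375 = 3.2934
  white: (21 − 33.25)² / 33.25 = 4.5132
χ² = 0.1358 + 3.2934 + 4.5132 = 7.9424 ≈ 7.942
Degrees of freedom = 3 − 1 = 2; critical value at α = 0.05 is 5.991.
Since 7.942 > 5.991, we reject the null hypothesis — the data do not fit the 9:3:4 ratio.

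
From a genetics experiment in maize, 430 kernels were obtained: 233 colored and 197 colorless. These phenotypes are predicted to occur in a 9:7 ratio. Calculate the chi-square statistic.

0.744

Under the 9:7 hypothesis (Σ ratio = 16, N = 430):
  colored: 430 × 9/16 = 241.875
  colorless: 430 × 7/16 = 188.125
χ² = Σ (O − E)² / E
  colored: (233 − 241.875)² / 241.875 = 0.3256
  colorless: (197 − 188.125)² / 188.125 = 0.4187
χ² = 0.3256 + 0.4187 = 0.7443 ≈ 0.744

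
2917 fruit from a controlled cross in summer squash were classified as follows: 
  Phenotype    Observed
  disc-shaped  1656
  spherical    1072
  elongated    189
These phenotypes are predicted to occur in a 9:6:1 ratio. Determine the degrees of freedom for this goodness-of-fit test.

A goodness-of-fit test with 3 phenotype classes has df = 3 − 1 = 2.

2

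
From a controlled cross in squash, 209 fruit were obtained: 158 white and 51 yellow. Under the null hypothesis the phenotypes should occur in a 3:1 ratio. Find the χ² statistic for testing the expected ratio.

The 3:1 ratio has 4 parts, so with N = 209 the expected counts are:
  white: 209 × 3/4 = 156.75
  yellow: 209 × 1/4 = 52.25
χ² = Σ (O − E)² / E
  white: (158 − 156.75)² / 156.75 = 0.0100
  yellow: (51 − 52.25)² / 52.25 = 0.0299
χ² = 0.0100 + 0.0299 = 0.0399 ≈ 0.040

0.040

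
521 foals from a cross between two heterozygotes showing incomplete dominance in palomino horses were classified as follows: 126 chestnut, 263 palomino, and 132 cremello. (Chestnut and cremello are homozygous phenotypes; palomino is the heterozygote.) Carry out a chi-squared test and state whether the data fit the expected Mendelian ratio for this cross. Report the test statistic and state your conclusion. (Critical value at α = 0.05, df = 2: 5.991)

0.186; consistent

With incomplete dominance, a heterozygote × heterozygote cross gives a 1:2:1 phenotypic ratio.
Expected counts for N = 521 under a 1:2:1 ratio (total parts = 4):
  chestnut: 521 × 1/4 = 130.25
  palomino: 521 × 2/4 = 260.5
  cremello: 521 × 1/4 = 130.25
χ² = Σ (O − E)² / E
  chestnut: (126 − 130.25)² / 130.25 = 0.1387
  palomino: (263 − 260.5)² / 260.5 = 0.0240
  cremello: (132 − 130.25)² / 130.25 = 0.0235
χ² = 0.1387 + 0.0240 + 0.0235 = 0.1862 ≈ 0.186
Degrees of freedom = 3 − 1 = 2; critical value at α = 0.05 is 5.991.
Since 0.186 < 5.991, we fail to reject the null hypothesis — the data are consistent with the 1:2:1 ratio.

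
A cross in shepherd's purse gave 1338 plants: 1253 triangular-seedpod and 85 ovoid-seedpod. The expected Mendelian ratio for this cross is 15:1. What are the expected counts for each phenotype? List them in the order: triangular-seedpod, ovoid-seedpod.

1254.375, 83.625

The 15:1 ratio has 16 parts, so with N = 1338 the expected counts are:
  triangular-seedpod: 1338 × 15/16 = 1254.375
  ovoid-seedpod: 1338 × 1/16 = 83.625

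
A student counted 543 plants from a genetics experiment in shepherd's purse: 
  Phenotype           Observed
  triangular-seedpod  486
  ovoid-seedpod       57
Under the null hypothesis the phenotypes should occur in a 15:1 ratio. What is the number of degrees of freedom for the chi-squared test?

A goodness-of-fit test with 2 phenotype classes has df = 2 − 1 = 1.

1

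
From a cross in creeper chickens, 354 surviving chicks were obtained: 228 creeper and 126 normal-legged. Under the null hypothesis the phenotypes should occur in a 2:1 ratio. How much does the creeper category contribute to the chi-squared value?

0.271

Total ratio parts = 3. Expected numbers out of 354:
  creeper: 354 × 2/3 = 236
  normal-legged: 354 × 1/3 = 118
Contribution of creeper: (228 − 236)² / 236 = 0.2712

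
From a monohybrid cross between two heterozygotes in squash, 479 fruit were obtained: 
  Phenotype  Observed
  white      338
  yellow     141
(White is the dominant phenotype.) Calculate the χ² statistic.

For a monohybrid cross between heterozygotes with complete dominance, the expected phenotypic ratio is 3:1.
Under the 3:1 hypothesis (Σ ratio = 4, N = 479):
  white: 479 × 3/4 = 359.25
  yellow: 479 × 1/4 = 119.75
χ² = Σ (O − E)² / E
  white: (338 − 359.25)² / 359.25 = 1.2570
  yellow: (141 − 119.75)² / 119.75 = 3.7709
χ² = 1.2570 + 3.7709 = 5.0279 ≈ 5.028

5.028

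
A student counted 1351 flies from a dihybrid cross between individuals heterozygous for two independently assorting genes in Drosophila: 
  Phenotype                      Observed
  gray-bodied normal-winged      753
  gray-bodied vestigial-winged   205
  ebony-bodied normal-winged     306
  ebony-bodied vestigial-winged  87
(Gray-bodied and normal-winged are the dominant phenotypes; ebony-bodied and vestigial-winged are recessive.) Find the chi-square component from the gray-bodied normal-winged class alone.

A dihybrid F₂ with independent assortment and complete dominance at both loci gives a 9:3:3:1 phenotypic ratio.
Total ratio parts = 16. Expected numbers out of 1351:
  gray-bodied normal-winged: 1351 × 9/16 = 759.9375
  gray-bodied vestigial-winged: 1351 × 3/16 = 253.3125
  ebony-bodied normal-winged: 1351 × 3/16 = 253.3125
  ebony-bodied vestigial-winged: 1351 × 1/16 = 84.4375
Contribution of gray-bodied normal-winged: (753 − 759.9375)² / 759.9375 = 0.0633

0.063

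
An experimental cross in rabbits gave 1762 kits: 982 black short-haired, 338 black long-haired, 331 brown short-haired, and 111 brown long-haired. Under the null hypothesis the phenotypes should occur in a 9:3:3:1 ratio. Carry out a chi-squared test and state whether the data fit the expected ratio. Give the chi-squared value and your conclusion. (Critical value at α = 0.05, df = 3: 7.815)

The 9:3:3:1 ratio has 16 parts, so with N = 1762 the expected counts are:
  black short-haired: 1762 × 9/16 = 991.125
  black long-haired: 1762 × 3/16 = 330.375
  brown short-haired: 1762 × 3/16 = 330.375
  brown long-haired: 1762 × 1/16 = 110.125
χ² = Σ (O − E)² / E
  black short-haired: (982 − 991.125)² / 991.125 = 0.0840
  black long-haired: (338 − 330.375)² / 330.375 = 0.1760
  brown short-haired: (331 − 330.375)² / 330.375 = 0.0012
  brown long-haired: (111 − 110.125)² / 110.125 = 0.0070
χ² = 0.0840 + 0.1760 + 0.0012 + 0.0070 = 0.2682 ≈ 0.268
Degrees of freedom = 4 − 1 = 3; critical value at α = 0.05 is 7.815.
Since 0.268 < 7.815, we fail to reject the null hypothesis — the data are consistent with the 9:3:3:1 ratio.

0.268; consistent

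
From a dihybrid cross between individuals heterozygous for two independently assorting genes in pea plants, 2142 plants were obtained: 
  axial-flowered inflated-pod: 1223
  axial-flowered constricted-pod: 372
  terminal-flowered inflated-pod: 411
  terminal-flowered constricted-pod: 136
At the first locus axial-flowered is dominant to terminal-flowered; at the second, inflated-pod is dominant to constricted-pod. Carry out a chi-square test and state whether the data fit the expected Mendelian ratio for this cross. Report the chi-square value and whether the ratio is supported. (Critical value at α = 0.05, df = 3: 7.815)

2.710; consistent

A dihybrid F₂ with independent assortment and complete dominance at both loci gives a 9:3:3:1 phenotypic ratio.
Total ratio parts = 16. Expected numbers out of 2142:
  axial-flowered inflated-pod: 2142 × 9/16 = 1204.875
  axial-flowered constricted-pod: 2142 × 3/16 = 401.625
  terminal-flowered inflated-pod: 2142 × 3/16 = 401.625
  terminal-flowered constricted-pod: 2142 × 1/16 = 133.875
χ² = Σ (O − E)² / E
  axial-flowered inflated-pod: (1223 − 1204.875)² / 1204.875 = 0.2727
  axial-flowered constricted-pod: (372 − 401.625)² / 401.625 = 2.1852
  terminal-flowered inflated-pod: (411 − 401.625)² / 401.625 = 0.2188
  terminal-flowered constricted-pod: (136 − 133.875)² / 133.875 = 0.0337
χ² = 0.2727 + 2.1852 + 0.2188 + 0.0337 = 2.7104 ≈ 2.710
Degrees of freedom = 4 − 1 = 3; critical value at α = 0.05 is 7.815.
Since 2.710 < 7.815, we fail to reject the null hypothesis — the data are consistent with the 9:3:3:1 ratio.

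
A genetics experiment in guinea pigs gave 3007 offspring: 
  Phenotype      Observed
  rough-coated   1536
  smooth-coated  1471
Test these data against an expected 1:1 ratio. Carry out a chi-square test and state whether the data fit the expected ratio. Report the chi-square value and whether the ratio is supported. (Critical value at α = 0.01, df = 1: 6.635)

Total ratio parts = 2. Expected numbers out of 3007:
  rough-coated: 3007 × 1/2 = 1503.5
  smooth-coated: 3007 × 1/2 = 1503.5
χ² = Σ (O − E)² / E
  rough-coated: (1536 − 1503.5)² / 1503.5 = 0.7025
  smooth-coated: (1471 − 1503.5)² / 1503.5 = 0.7025
χ² = 0.7025 + 0.7025 = 1.405
Degrees of freedom = 2 − 1 = 1; critical value at α = 0.01 is 6.635.
Since 1.405 < 6.635, we fail to reject the null hypothesis — the data are consistent with the 1:1 ratio.

1.405; consistent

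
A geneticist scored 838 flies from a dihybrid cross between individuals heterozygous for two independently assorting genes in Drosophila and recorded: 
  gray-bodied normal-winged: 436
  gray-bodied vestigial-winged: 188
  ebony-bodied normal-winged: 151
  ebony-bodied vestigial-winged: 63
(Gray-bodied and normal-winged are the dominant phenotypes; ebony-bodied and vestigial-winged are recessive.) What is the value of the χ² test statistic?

11.116

A dihybrid F₂ with independent assortment and complete dominance at both loci gives a 9:3:3:1 phenotypic ratio.
The 9:3:3:1 ratio has 16 parts, so with N = 838 the expected counts are:
  gray-bodied normal-winged: 838 × 9/16 = 471.375
  gray-bodied vestigial-winged: 838 × 3/16 = 157.125
  ebony-bodied normal-winged: 838 × 3/16 = 157.125
  ebony-bodied vestigial-winged: 838 × 1/16 = 52.375
χ² = Σ (O − E)² / E
  gray-bodied normal-winged: (436 − 471.375)² / 471.375 = 2.6548
  gray-bodied vestigial-winged: (188 − 157.125)² / 157.125 = 6.0669
  ebony-bodied normal-winged: (151 − 157.125)² / 157.125 = 0.2388
  ebony-bodied vestigial-winged: (63 − 52.375)² / 52.375 = 2.1554
χ² = 2.6548 + 6.0669 + 0.2388 + 2.1554 = 11.1159 ≈ 11.116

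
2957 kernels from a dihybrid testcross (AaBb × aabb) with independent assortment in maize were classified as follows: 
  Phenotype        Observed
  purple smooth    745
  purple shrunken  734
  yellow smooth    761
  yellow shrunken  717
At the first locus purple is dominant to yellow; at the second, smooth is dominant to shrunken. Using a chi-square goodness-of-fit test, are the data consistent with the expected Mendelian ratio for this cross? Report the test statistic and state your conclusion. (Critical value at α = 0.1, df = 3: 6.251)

A dihybrid testcross with independent assortment gives a 1:1:1:1 ratio.
Total ratio parts = 4. Expected numbers out of 2957:
  purple smooth: 2957 × 1/4 = 739.25
  purple shrunken: 2957 × 1/4 = 739.25
  yellow smooth: 2957 × 1/4 = 739.25
  yellow shrunken: 2957 × 1/4 = 739.25
χ² = Σ (O − E)² / E
  purple smooth: (745 − 739.25)² / 739.25 = 0.0447
  purple shrunken: (734 − 739.25)² / 739.25 = 0.0373
  yellow smooth: (761 − 739.25)² / 739.25 = 0.6399
  yellow shrunken: (717 − 739.25)² / 739.25 = 0.6697
χ² = 0.0447 + 0.0373 + 0.6399 + 0.6697 = 1.3916 ≈ 1.392
Degrees of freedom = 4 − 1 = 3; critical value at α = 0.1 is 6.251.
Since 1.392 < 6.251, we fail to reject the null hypothesis — the data are consistent with the 1:1:1:1 ratio.

1.392; consistent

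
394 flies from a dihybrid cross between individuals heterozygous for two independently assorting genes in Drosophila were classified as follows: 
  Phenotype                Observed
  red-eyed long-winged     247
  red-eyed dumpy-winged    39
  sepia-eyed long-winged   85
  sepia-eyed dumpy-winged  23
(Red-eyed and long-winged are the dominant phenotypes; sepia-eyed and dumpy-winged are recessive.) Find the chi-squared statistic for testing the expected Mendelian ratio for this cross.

21.152

A dihybrid F₂ with independent assortment and complete dominance at both loci gives a 9:3:3:1 phenotypic ratio.
Total ratio parts = 16. Expected numbers out of 394:
  red-eyed long-winged: 394 × 9/16 = 221.625
  red-eyed dumpy-winged: 394 × 3/16 = 73.875
  sepia-eyed long-winged: 394 × 3/16 = 73.875
  sepia-eyed dumpy-winged: 394 × 1/16 = 24.625
χ² = Σ (O − E)² / E
  red-eyed long-winged: (247 − 221.625)² / 221.625 = 2.9053
  red-eyed dumpy-winged: (39 − 73.875)² / 73.875 = 16.4638
  sepia-eyed long-winged: (85 − 73.875)² / 73.875 = 1.6753
  sepia-eyed dumpy-winged: (23 − 24.625)² / 24.625 = 0.1072
χ² = 2.9053 + 16.4638 + 1.6753 + 0.1072 = 21.1516 ≈ 21.152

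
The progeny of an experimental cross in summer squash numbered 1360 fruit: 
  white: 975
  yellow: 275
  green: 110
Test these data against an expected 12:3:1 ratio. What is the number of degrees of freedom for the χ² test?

A goodness-of-fit test with 3 phenotype classes has df = 3 − 1 = 2.

2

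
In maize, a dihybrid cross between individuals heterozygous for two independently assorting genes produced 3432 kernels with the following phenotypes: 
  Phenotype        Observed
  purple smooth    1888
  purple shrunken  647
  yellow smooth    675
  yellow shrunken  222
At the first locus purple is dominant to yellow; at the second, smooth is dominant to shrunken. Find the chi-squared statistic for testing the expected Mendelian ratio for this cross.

2.759

A dihybrid F₂ with independent assortment and complete dominance at both loci gives a 9:3:3:1 phenotypic ratio.
The 9:3:3:1 ratio has 16 parts, so with N = 3432 the expected counts are:
  purple smooth: 3432 × 9/16 = 1930.5
  purple shrunken: 3432 × 3/16 = 643.5
  yellow smooth: 3432 × 3/16 = 643.5
  yellow shrunken: 3432 × 1/16 = 214.5
χ² = Σ (O − E)² / E
  purple smooth: (1888 − 1930.5)² / 1930.5 = 0.9356
  purple shrunken: (647 − 643.5)² / 643.5 = 0.0190
  yellow smooth: (675 − 643.5)² / 643.5 = 1.5420
  yellow shrunken: (222 − 214.5)² / 214.5 = 0.2622
χ² = 0.9356 + 0.0190 + 1.5420 + 0.2622 = 2.7588 ≈ 2.759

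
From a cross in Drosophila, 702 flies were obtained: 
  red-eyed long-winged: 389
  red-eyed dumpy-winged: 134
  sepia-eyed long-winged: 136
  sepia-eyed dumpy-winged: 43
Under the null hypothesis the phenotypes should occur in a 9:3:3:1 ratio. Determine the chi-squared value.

Total ratio parts = 16. Expected numbers out of 702:
  red-eyed long-winged: 702 × 9/16 = 394.875
  red-eyed dumpy-winged: 702 × 3/16 = 131.625
  sepia-eyed long-winged: 702 × 3/16 = 131.625
  sepia-eyed dumpy-winged: 702 × 1/16 = 43.875
χ² = Σ (O − E)² / E
  red-eyed long-winged: (389 − 394.875)² / 394.875 = 0.0874
  red-eyed dumpy-winged: (134 − 131.625)² / 131.625 = 0.0429
  sepia-eyed long-winged: (136 − 131.625)² / 131.625 = 0.1454
  sepia-eyed dumpy-winged: (43 − 43.875)² / 43.875 = 0.0175
χ² = 0.0874 + 0.0429 + 0.1454 + 0.0175 = 0.2932 ≈ 0.293

0.293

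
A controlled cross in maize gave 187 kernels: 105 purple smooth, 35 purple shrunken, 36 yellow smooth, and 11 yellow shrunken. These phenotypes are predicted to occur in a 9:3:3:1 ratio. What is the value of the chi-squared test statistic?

0.066

Total ratio parts = 16. Expected numbers out of 187:
  purple smooth: 187 × 9/16 = 105.1875
  purple shrunken: 187 × 3/16 = 35.0625
  yellow smooth: 187 × 3/16 = 35.0625
  yellow shrunken: 187 × 1/16 = 11.6875
χ² = Σ (O − E)² / E
  purple smooth: (105 − 105.1875)² / 105.1875 = 0.0003
  purple shrunken: (35 − 35.0625)² / 35.0625 = 0.0001
  yellow smooth: (36 − 35.0625)² / 35.0625 = 0.0251
  yellow shrunken: (11 − 11.6875)² / 11.6875 = 0.0404
χ² = 0.0003 + 0.0001 + 0.0251 + 0.0404 = 0.0659 ≈ 0.066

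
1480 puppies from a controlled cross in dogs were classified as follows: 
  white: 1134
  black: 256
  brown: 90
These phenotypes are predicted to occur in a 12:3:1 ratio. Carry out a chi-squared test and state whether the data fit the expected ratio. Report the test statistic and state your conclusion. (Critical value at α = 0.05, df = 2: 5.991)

Under the 12:3:1 hypothesis (Σ ratio = 16, N = 1480):
  white: 1480 × 12/16 = 1110
  black: 1480 × 3/16 = 277.5
  brown: 1480 × 1/16 = 92.5
χ² = Σ (O − E)² / E
  white: (1134 − 1110)² / 1110 = 0.5189
  black: (256 − 277.5)² / 277.5 = 1.6658
  brown: (90 − 92.5)² / 92.5 = 0.0676
χ² = 0.5189 + 1.6658 + 0.0676 = 2.2523 ≈ 2.252
Degrees of freedom = 3 − 1 = 2; critical value at α = 0.05 is 5.991.
Since 2.252 < 5.991, we fail to reject the null hypothesis — the data are consistent with the 12:3:1 ratio.

2.252; consistent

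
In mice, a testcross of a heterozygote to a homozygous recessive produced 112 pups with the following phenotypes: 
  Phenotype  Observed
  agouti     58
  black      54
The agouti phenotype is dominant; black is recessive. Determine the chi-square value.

0.143

A testcross of a heterozygote (Aa × aa) gives a 1:1 phenotypic ratio.
Under the 1:1 hypothesis (Σ ratio = 2, N = 112):
  agouti: 112 × 1/2 = 56
  black: 112 × 1/2 = 56
χ² = Σ (O − E)² / E
  agouti: (58 − 56)² / 56 = 0.0714
  black: (54 − 56)² / 56 = 0.0714
χ² = 0.0714 + 0.0714 = 0.1428 ≈ 0.143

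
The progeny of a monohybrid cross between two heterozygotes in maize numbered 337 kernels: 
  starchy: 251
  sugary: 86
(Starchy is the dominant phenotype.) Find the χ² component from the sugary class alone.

0.036

For a monohybrid cross between heterozygotes with complete dominance, the expected phenotypic ratio is 3:1.
Under the 3:1 hypothesis (Σ ratio = 4, N = 337):
  starchy: 337 × 3/4 = 252.75
  sugary: 337 × 1/4 = 84.25
Contribution of sugary: (86 − 84.25)² / 84.25 = 0.0364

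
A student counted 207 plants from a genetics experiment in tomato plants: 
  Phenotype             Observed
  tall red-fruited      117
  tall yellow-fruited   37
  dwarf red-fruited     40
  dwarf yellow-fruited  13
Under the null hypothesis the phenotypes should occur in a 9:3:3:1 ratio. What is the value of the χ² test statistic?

0.124

The 9:3:3:1 ratio has 16 parts, so with N = 207 the expected counts are:
  tall red-fruited: 207 × 9/16 = 116.4375
  tall yellow-fruited: 207 × 3/16 = 38.8125
  dwarf red-fruited: 207 × 3/16 = 38.8125
  dwarf yellow-fruited: 207 × 1/16 = 12.9375
χ² = Σ (O − E)² / E
  tall red-fruited: (117 − 116.4375)² / 116.4375 = 0.0027
  tall yellow-fruited: (37 − 38.8125)² / 38.8125 = 0.0846
  dwarf red-fruited: (40 − 38.8125)² / 38.8125 = 0.0363
  dwarf yellow-fruited: (13 − 12.9375)² / 12.9375 = 0.0003
χ² = 0.0027 + 0.0846 + 0.0363 + 0.0003 = 0.1239 ≈ 0.124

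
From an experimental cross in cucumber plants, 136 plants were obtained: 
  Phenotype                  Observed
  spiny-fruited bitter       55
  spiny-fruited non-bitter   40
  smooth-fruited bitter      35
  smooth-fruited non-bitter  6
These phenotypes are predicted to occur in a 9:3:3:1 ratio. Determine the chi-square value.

18.562

Total ratio parts = 16. Expected numbers out of 136:
  spiny-fruited bitter: 136 × 9/16 = 76.5
  spiny-fruited non-bitter: 136 × 3/16 = 25.5
  smooth-fruited bitter: 136 × 3/16 = 25.5
  smooth-fruited non-bitter: 136 × 1/16 = 8.5
χ² = Σ (O − E)² / E
  spiny-fruited bitter: (55 − 76.5)² / 76.5 = 6.0425
  spiny-fruited non-bitter: (40 − 25.5)² / 25.5 = 8.2451
  smooth-fruited bitter: (35 − 25.5)² / 25.5 = 3.5392
  smooth-fruited non-bitter: (6 − 8.5)² / 8.5 = 0.7353
χ² = 6.0425 + 8.2451 + 3.5392 + 0.7353 = 18.5621 ≈ 18.562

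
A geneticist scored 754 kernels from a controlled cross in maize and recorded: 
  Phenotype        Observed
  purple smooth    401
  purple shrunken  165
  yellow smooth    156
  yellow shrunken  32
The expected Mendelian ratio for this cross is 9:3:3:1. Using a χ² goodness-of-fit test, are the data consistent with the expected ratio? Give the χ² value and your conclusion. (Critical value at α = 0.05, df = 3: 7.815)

Expected counts for N = 754 under a 9:3:3:1 ratio (total parts = 16):
  purple smooth: 754 × 9/16 = 424.125
  purple shrunken: 754 × 3/16 = 141.375
  yellow smooth: 754 × 3/16 = 141.375
  yellow shrunken: 754 × 1/16 = 47.125
χ² = Σ (O − E)² / E
  purple smooth: (401 − 424.125)² / 424.125 = 1.2609
  purple shrunken: (165 − 141.375)² / 141.375 = 3.9479
  yellow smooth: (156 − 141.375)² / 141.375 = 1.5129
  yellow shrunken: (32 − 47.125)² / 47.125 = 4.8544
χ² = 1.2609 + 3.9479 + 1.5129 + 4.8544 = 11.5761 ≈ 11.576
Degrees of freedom = 4 − 1 = 3; critical value at α = 0.05 is 7.815.
Since 11.576 > 7.815, we reject the null hypothesis — the data do not fit the 9:3:3:1 ratio.

11.576; not consistent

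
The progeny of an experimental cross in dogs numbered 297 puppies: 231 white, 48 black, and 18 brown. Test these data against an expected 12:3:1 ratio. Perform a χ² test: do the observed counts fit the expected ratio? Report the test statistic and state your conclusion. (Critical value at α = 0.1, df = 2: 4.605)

1.384; consistent

The 12:3:1 ratio has 16 parts, so with N = 297 the expected counts are:
  white: 297 × 12/16 = 222.75
  black: 297 × 3/16 = 55.6875
  brown: 297 × 1/16 = 18.5625
χ² = Σ (O − E)² / E
  white: (231 − 222.75)² / 222.75 = 0.3056
  black: (48 − 55.6875)² / 55.6875 = 1.0612
  brown: (18 − 18.5625)² / 18.5625 = 0.0170
χ² = 0.3056 + 1.0612 + 0.0170 = 1.3838 ≈ 1.384
Degrees of freedom = 3 − 1 = 2; critical value at α = 0.1 is 4.605.
Since 1.384 < 4.605, we fail to reject the null hypothesis — the data are consistent with the 12:3:1 ratio.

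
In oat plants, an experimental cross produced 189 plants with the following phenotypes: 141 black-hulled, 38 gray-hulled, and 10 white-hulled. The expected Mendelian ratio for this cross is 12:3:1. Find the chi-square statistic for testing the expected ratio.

0.467

Total ratio parts = 16. Expected numbers out of 189:
  black-hulled: 189 × 12/16 = 141.75
  gray-hulled: 189 × 3/16 = 35.4375
  white-hulled: 189 × 1/16 = 11.8125
χ² = Σ (O − E)² / E
  black-hulled: (141 − 141.75)² / 141.75 = 0.0040
  gray-hulled: (38 − 35.4375)² / 35.4375 = 0.1853
  white-hulled: (10 − 11.8125)² / 11.8125 = 0.2781
χ² = 0.0040 + 0.1853 + 0.2781 = 0.4674 ≈ 0.467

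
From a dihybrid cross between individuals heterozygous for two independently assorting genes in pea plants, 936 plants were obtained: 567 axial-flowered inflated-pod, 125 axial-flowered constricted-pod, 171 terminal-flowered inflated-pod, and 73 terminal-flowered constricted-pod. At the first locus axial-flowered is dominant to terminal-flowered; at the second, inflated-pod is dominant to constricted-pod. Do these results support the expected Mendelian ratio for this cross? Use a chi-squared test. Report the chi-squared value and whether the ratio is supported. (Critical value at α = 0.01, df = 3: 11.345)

A dihybrid F₂ with independent assortment and complete dominance at both loci gives a 9:3:3:1 phenotypic ratio.
Total ratio parts = 16. Expected numbers out of 936:
  axial-flowered inflated-pod: 936 × 9/16 = 526.5
  axial-flowered constricted-pod: 936 × 3/16 = 175.5
  terminal-flowered inflated-pod: 936 × 3/16 = 175.5
  terminal-flowered constricted-pod: 936 × 1/16 = 58.5
χ² = Σ (O − E)² / E
  axial-flowered inflated-pod: (567 − 526.5)² / 526.5 = 3.1154
  axial-flowered constricted-pod: (125 − 175.5)² / 175.5 = 14.5313
  terminal-flowered inflated-pod: (171 − 175.5)² / 175.5 = 0.1154
  terminal-flowered constricted-pod: (73 − 58.5)² / 58.5 = 3.5940
χ² = 3.1154 + 14.5313 + 0.1154 + 3.5940 = 21.3561 ≈ 21.356
Degrees of freedom = 4 − 1 = 3; critical value at α = 0.01 is 11.345.
Since 21.356 > 11.345, we reject the null hypothesis — the data do not fit the 9:3:3:1 ratio.

21.356; not consistent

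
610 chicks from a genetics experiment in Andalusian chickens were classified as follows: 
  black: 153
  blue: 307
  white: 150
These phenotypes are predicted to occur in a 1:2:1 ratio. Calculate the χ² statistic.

0.056

Expected counts for N = 610 under a 1:2:1 ratio (total parts = 4):
  black: 610 × 1/4 = 152.5
  blue: 610 × 2/4 = 305
  white: 610 × 1/4 = 152.5
χ² = Σ (O − E)² / E
  black: (153 − 152.5)² / 152.5 = 0.0016
  blue: (307 − 305)² / 305 = 0.0131
  white: (150 − 152.5)² / 152.5 = 0.0410
χ² = 0.0016 + 0.0131 + 0.0410 = 0.0557 ≈ 0.056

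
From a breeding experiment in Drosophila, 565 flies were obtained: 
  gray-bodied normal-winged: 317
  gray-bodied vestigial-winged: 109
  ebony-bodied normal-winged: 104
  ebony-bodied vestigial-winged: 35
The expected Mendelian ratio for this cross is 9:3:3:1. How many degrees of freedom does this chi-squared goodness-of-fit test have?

3

A goodness-of-fit test with 4 phenotype classes has df = 4 − 1 = 3.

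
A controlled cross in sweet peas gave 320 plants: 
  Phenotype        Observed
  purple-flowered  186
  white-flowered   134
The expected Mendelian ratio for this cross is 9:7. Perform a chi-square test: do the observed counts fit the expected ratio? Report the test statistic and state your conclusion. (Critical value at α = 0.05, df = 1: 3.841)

0.457; consistent

The 9:7 ratio has 16 parts, so with N = 320 the expected counts are:
  purple-flowered: 320 × 9/16 = 180
  white-flowered: 320 × 7/16 = 140
χ² = Σ (O − E)² / E
  purple-flowered: (186 − 180)² / 180 = 0.2000
  white-flowered: (134 − 140)² / 140 = 0.2571
χ² = 0.2000 + 0.2571 = 0.4571 ≈ 0.457
Degrees of freedom = 2 − 1 = 1; critical value at α = 0.05 is 3.841.
Since 0.457 < 3.841, we fail to reject the null hypothesis — the data are consistent with the 9:7 ratio.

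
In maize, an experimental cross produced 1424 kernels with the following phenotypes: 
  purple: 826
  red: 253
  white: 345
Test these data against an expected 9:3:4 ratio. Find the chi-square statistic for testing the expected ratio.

Expected counts for N = 1424 under a 9:3:4 ratio (total parts = 16):
  purple: 1424 × 9/16 = 801
  red: 1424 × 3/16 = 267
  white: 1424 × 4/16 = 356
χ² = Σ (O − E)² / E
  purple: (826 − 801)² / 801 = 0.7803
  red: (253 − 267)² / 267 = 0.7341
  white: (345 − 356)² / 356 = 0.3399
χ² = 0.7803 + 0.7341 + 0.3399 = 1.8543 ≈ 1.854

1.854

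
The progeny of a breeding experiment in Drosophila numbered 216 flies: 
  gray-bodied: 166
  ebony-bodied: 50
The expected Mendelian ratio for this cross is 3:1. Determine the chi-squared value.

0.395

Expected counts for N = 216 under a 3:1 ratio (total parts = 4):
  gray-bodied: 216 × 3/4 = 162
  ebony-bodied: 216 × 1/4 = 54
χ² = Σ (O − E)² / E
  gray-bodied: (166 − 162)² / 162 = 0.0988
  ebony-bodied: (50 − 54)² / 54 = 0.2963
χ² = 0.0988 + 0.2963 = 0.3951 ≈ 0.395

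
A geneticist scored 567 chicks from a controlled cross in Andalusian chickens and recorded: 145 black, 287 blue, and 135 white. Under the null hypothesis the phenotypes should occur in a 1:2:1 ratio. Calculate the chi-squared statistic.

Total ratio parts = 4. Expected numbers out of 567:
  black: 567 × 1/4 = 141.75
  blue: 567 × 2/4 = 283.5
  white: 567 × 1/4 = 141.75
χ² = Σ (O − E)² / E
  black: (145 − 141.75)² / 141.75 = 0.0745
  blue: (287 − 283.5)² / 283.5 = 0.0432
  white: (135 − 141.75)² / 141.75 = 0.3214
χ² = 0.0745 + 0.0432 + 0.3214 = 0.4391 ≈ 0.439

0.439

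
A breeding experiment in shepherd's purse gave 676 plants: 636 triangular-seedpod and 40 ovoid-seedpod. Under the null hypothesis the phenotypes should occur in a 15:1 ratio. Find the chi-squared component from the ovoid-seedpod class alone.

Expected counts for N = 676 under a 15:1 ratio (total parts = 16):
  triangular-seedpod: 676 × 15/16 = 633.75
  ovoid-seedpod: 676 × 1/16 = 42.25
Contribution of ovoid-seedpod: (40 − 42.25)² / 42.25 = 0.1198

0.120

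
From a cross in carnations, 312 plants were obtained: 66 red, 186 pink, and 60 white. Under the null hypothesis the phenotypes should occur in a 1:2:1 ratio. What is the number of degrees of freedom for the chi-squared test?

A goodness-of-fit test with 3 phenotype classes has df = 3 − 1 = 2.

2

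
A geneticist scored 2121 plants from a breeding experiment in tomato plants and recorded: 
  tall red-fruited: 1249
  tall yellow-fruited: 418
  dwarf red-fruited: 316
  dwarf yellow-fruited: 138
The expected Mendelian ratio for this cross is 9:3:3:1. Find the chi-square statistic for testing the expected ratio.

Total ratio parts = 16. Expected numbers out of 2121:
  tall red-fruited: 2121 × 9/16 = 1193.0625
  tall yellow-fruited: 2121 × 3/16 = 397.6875
  dwarf red-fruited: 2121 × 3/16 = 397.6875
  dwarf yellow-fruited: 2121 × 1/16 = 132.5625
χ² = Σ (O − E)² / E
  tall red-fruited: (1249 − 1193.0625)² / 1193.0625 = 2.6227
  tall yellow-fruited: (418 − 397.6875)² / 397.6875 = 1.0375
  dwarf red-fruited: (316 − 397.6875)² / 397.6875 = 16.7791
  dwarf yellow-fruited: (138 − 132.5625)² / 132.5625 = 0.2230
χ² = 2.6227 + 1.0375 + 16.7791 + 0.2230 = 20.6623 ≈ 20.662

20.662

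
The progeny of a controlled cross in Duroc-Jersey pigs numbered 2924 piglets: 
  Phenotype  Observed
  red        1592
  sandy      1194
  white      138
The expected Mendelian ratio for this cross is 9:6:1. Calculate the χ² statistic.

Under the 9:6:1 hypothesis (Σ ratio = 16, N = 2924):
  red: 2924 × 9/16 = 1644.75
  sandy: 2924 × 6/16 = 1096.5
  white: 2924 × 1/16 = 182.75
χ² = Σ (O − E)² / E
  red: (1592 − 1644.75)² / 1644.75 = 1.6918
  sandy: (1194 − 1096.5)² / 1096.5 = 8.6696
  white: (138 − 182.75)² / 182.75 = 10.9579
χ² = 1.6918 + 8.6696 + 10.9579 = 21.3193 ≈ 21.319

21.319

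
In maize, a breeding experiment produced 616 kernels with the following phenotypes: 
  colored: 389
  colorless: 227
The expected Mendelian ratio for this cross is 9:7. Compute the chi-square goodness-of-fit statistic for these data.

11.915

Total ratio parts = 16. Expected numbers out of 616:
  colored: 616 × 9/16 = 346.5
  colorless: 616 × 7/16 = 269.5
χ² = Σ (O − E)² / E
  colored: (389 − 346.5)² / 346.5 = 5.2128
  colorless: (227 − 269.5)² / 269.5 = 6.7022
χ² = 5.2128 + 6.7022 = 11.915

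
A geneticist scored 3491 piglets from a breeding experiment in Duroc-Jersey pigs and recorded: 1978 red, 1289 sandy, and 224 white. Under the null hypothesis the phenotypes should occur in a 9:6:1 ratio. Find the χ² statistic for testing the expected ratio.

0.569

Under the 9:6:1 hypothesis (Σ ratio = 16, N = 3491):
  red: 3491 × 9/16 = 1963.6875
  sandy: 3491 × 6/16 = 1309.125
  white: 3491 × 1/16 = 218.1875
χ² = Σ (O − E)² / E
  red: (1978 − 1963.6875)² / 1963.6875 = 0.1043
  sandy: (1289 − 1309.125)² / 1309.125 = 0.3094
  white: (224 − 218.1875)² / 218.1875 = 0.1548
χ² = 0.1043 + 0.3094 + 0.1548 = 0.5685 ≈ 0.569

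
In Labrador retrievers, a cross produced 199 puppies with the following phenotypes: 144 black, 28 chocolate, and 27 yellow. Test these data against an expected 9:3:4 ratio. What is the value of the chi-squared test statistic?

21.911

Under the 9:3:4 hypothesis (Σ ratio = 16, N = 199):
  black: 199 × 9/16 = 111.9375
  chocolate: 199 × 3/16 = 37.3125
  yellow: 199 × 4/16 = 49.75
χ² = Σ (O − E)² / E
  black: (144 − 111.9375)² / 111.9375 = 9.1837
  chocolate: (28 − 37.3125)² / 37.3125 = 2.3242
  yellow: (27 − 49.75)² / 49.75 = 10.4033
χ² = 9.1837 + 2.3242 + 10.4033 = 21.9112 ≈ 21.911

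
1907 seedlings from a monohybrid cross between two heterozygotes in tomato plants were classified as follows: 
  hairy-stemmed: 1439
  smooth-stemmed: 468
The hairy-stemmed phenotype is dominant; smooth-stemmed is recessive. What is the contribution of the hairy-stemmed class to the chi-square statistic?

For a monohybrid cross between heterozygotes with complete dominance, the expected phenotypic ratio is 3:1.
Total ratio parts = 4. Expected numbers out of 1907:
  hairy-stemmed: 1907 × 3/4 = 1430.25
  smooth-stemmed: 1907 × 1/4 = 476.75
Contribution of hairy-stemmed: (1439 − 1430.25)² / 1430.25 = 0.0535

0.054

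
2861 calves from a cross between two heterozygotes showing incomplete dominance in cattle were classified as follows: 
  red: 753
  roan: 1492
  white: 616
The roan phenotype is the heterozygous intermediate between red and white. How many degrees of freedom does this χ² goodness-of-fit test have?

With incomplete dominance, a heterozygote × heterozygote cross gives a 1:2:1 phenotypic ratio.
A goodness-of-fit test with 3 phenotype classes has df = 3 − 1 = 2.

2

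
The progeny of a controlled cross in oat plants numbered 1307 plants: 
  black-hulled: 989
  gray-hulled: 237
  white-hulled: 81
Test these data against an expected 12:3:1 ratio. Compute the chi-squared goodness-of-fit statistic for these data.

Total ratio parts = 16. Expected numbers out of 1307:
  black-hulled: 1307 × 12/16 = 980.25
  gray-hulled: 1307 × 3/16 = 245.0625
  white-hulled: 1307 × 1/16 = 81.6875
χ² = Σ (O − E)² / E
  black-hulled: (989 − 980.25)² / 980.25 = 0.0781
  gray-hulled: (237 − 245.0625)² / 245.0625 = 0.2653
  white-hulled: (81 − 81.6875)² / 81.6875 = 0.0058
χ² = 0.0781 + 0.2653 + 0.0058 = 0.3492 ≈ 0.349

0.349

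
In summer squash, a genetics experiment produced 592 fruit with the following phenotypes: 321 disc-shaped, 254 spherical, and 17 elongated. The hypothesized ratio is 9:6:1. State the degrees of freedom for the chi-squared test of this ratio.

2

A goodness-of-fit test with 3 phenotype classes has df = 3 − 1 = 2.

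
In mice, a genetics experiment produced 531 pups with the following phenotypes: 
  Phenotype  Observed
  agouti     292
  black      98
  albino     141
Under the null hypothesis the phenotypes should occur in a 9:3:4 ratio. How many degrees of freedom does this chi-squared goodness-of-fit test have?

2

A goodness-of-fit test with 3 phenotype classes has df = 3 − 1 = 2.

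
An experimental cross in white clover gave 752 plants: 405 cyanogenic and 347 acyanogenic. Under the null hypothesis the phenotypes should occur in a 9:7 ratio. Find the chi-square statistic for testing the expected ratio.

The 9:7 ratio has 16 parts, so with N = 752 the expected counts are:
  cyanogenic: 752 × 9/16 = 423
  acyanogenic: 752 × 7/16 = 329
χ² = Σ (O − E)² / E
  cyanogenic: (405 − 423)² / 423 = 0.7660
  acyanogenic: (347 − 329)² / 329 = 0.9848
χ² = 0.7660 + 0.9848 = 1.7508 ≈ 1.751

1.751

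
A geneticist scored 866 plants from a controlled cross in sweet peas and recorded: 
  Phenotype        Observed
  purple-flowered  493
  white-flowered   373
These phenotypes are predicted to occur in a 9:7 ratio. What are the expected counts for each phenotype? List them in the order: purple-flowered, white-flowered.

Total ratio parts = 16. Expected numbers out of 866:
  purple-flowered: 866 × 9/16 = 487.125
  white-flowered: 866 × 7/16 = 378.875

487.125, 378.875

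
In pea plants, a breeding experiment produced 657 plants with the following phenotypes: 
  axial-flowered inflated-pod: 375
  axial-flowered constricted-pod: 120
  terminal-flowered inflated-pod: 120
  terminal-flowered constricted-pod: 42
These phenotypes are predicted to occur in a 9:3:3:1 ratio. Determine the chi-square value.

Total ratio parts = 16. Expected numbers out of 657:
  axial-flowered inflated-pod: 657 × 9/16 = 369.5625
  axial-flowered constricted-pod: 657 × 3/16 = 123.1875
  terminal-flowered inflated-pod: 657 × 3/16 = 123.1875
  terminal-flowered constricted-pod: 657 × 1/16 = 41.0625
χ² = Σ (O − E)² / E
  axial-flowered inflated-pod: (375 − 369.5625)² / 369.5625 = 0.0800
  axial-flowered constricted-pod: (120 − 123.1875)² / 123.1875 = 0.0825
  terminal-flowered inflated-pod: (120 − 123.1875)² / 123.1875 = 0.0825
  terminal-flowered constricted-pod: (42 − 41.0625)² / 41.0625 = 0.0214
χ² = 0.0800 + 0.0825 + 0.0825 + 0.0214 = 0.2664 ≈ 0.266

0.266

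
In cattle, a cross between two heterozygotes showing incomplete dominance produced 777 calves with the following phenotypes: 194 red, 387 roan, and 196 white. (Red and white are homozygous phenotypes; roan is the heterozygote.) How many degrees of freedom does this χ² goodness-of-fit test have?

2

With incomplete dominance, a heterozygote × heterozygote cross gives a 1:2:1 phenotypic ratio.
A goodness-of-fit test with 3 phenotype classes has df = 3 − 1 = 2.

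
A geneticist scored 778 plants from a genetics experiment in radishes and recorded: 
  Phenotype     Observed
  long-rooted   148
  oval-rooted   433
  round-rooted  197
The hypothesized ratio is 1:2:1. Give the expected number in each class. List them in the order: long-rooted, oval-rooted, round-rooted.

The 1:2:1 ratio has 4 parts, so with N = 778 the expected counts are:
  long-rooted: 778 × 1/4 = 194.5
  oval-rooted: 778 × 2/4 = 389
  round-rooted: 778 × 1/4 = 194.5

194.5, 389, 194.5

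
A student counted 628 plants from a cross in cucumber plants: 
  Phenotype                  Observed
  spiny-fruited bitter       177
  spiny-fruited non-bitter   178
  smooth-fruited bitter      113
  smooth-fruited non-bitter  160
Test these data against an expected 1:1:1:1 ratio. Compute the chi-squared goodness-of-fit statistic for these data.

17.745

Total ratio parts = 4. Expected numbers out of 628:
  spiny-fruited bitter: 628 × 1/4 = 157
  spiny-fruited non-bitter: 628 × 1/4 = 157
  smooth-fruited bitter: 628 × 1/4 = 157
  smooth-fruited non-bitter: 628 × 1/4 = 157
χ² = Σ (O − E)² / E
  spiny-fruited bitter: (177 − 157)² / 157 = 2.5478
  spiny-fruited non-bitter: (178 − 157)² / 157 = 2.8089
  smooth-fruited bitter: (113 − 157)² / 157 = 12.3312
  smooth-fruited non-bitter: (160 − 157)² / 157 = 0.0573
χ² = 2.5478 + 2.8089 + 12.3312 + 0.0573 = 17.7452 ≈ 17.745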